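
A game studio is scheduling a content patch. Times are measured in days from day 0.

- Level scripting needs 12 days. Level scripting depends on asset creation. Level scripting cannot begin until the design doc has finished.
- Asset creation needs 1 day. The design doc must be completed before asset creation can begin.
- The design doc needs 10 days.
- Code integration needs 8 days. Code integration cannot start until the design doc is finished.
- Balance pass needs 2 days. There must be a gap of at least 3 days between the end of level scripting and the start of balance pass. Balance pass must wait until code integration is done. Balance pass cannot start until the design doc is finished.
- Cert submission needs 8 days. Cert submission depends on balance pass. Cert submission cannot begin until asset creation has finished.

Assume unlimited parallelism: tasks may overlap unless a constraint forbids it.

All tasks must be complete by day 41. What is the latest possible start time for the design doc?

5

Cert submission has no dependents, so it just needs to finish by day 41. Starting by 41 − 8 = day 33 achieves that.
Balance pass feeds into cert submission (must start by day 33); so balance pass must finish by day 33 and therefore start by day 31.
Level scripting must finish before balance pass (must start by day 31, minus 3-day gap → day 28). With a 12-day duration, level scripting must start by 28 − 12 = day 16.
For asset creation: level scripting (must start by day 16); cert submission (must start by day 33). The most restrictive is day 16; with a 1-day duration, asset creation must start by day 15.
Code integration has to be done before balance pass (must start by day 31). That means finishing by day 31, i.e. starting by 31 − 8 = day 23.
The design doc must finish in time for asset creation (must start by day 15); level scripting (must start by day 16); code integration (must start by day 23); balance pass (must start by day 31). The tightest is day 15, so the design doc must start by 15 − 10 = day 5.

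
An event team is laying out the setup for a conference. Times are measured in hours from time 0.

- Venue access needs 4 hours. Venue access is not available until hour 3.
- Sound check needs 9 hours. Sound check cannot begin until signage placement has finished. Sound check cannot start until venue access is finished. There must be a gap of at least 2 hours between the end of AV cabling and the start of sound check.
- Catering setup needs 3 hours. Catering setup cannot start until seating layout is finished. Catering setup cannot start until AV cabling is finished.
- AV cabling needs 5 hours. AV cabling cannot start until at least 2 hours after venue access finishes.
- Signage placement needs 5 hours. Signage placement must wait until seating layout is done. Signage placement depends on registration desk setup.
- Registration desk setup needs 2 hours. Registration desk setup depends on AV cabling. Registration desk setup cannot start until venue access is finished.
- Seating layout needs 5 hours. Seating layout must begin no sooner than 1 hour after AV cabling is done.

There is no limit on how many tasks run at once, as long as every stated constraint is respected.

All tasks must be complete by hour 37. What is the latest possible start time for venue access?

6

To finish by hour 37, sound check (duration 9) must start no later than hour 28.
Signage placement must finish before sound check (must start by hour 28). With a 5-hour duration, signage placement must start by 28 − 5 = hour 23.
Nothing follows catering setup; the deadline of hour 37 is its only limit. It must start by 37 − 3 = hour 34.
Seating layout has several dependents: signage placement (must start by hour 23); catering setup (must start by hour 34). The earliest of those limits is hour 23, so seating layout must start by 23 − 5 = hour 18.
Registration desk setup must finish before signage placement (must start by hour 23). With a 2-hour duration, registration desk setup must start by 23 − 2 = hour 21.
AV cabling has several dependents: seating layout (must start by hour 18, minus 1-hour gap → hour 17); registration desk setup (must start by hour 21); catering setup (must start by hour 34); sound check (must start by hour 28, minus 2-hour gap → hour 26). The earliest of those limits is hour 17, so AV cabling must start by 17 − 5 = hour 12.
Venue access must finish in time for AV cabling (must start by hour 12, minus 2-hour gap → hour 10); registration desk setup (must start by hour 21); sound check (must start by hour 28). The tightest is hour 10, so venue access must start by 10 − 4 = hour 6.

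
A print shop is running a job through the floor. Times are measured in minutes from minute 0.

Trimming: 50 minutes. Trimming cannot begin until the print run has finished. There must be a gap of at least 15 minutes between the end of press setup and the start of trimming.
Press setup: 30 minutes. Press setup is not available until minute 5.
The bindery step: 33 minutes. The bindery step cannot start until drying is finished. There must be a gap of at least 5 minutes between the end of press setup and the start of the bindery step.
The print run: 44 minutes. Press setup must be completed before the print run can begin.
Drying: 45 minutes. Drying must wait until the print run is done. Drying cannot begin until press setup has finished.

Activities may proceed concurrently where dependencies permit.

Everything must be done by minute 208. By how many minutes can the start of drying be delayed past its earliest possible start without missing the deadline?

Press setup waits on its own release at minute 5, so it starts at minute 5 and finishes at 5 + 30 = minute 35.
After press setup (finishes minute 35), the print run can start at minute 35 and finishes at minute 79.
For drying: the print run (finishes minute 79); press setup (finishes minute 35). Taking the maximum gives a start of minute 79, and it finishes at 79 + 45 = minute 124.

Working backward from the deadline:
To finish by minute 208, the bindery step (duration 33) must start no later than minute 175.
Since the bindery step (must start by minute 175) depends on it, drying must finish by minute 175. Backing off its 45-minute duration gives a latest start of minute 130.
So drying can start as early as minute 79 and as late as minute 130, giving 130 − 79 = 51 minutes of slack.

51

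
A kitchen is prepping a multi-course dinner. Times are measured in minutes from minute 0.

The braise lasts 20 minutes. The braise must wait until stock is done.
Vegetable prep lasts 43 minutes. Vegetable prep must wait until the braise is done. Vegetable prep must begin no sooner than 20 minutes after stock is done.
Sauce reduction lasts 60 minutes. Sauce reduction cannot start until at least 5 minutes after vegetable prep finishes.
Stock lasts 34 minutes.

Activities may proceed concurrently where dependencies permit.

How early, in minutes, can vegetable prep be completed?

Stock has no prerequisites, so it starts at minute 0 and finishes at minute 34.
After stock (finishes minute 34), the braise can start at minute 34 and finishes at minute 54.
Vegetable prep cannot start until the braise (finishes minute 54); stock (finishes minute 34, plus 20-minute gap → minute 54). The controlling bound is minute 54, so vegetable prep finishes at 54 + 43 = minute 97.

97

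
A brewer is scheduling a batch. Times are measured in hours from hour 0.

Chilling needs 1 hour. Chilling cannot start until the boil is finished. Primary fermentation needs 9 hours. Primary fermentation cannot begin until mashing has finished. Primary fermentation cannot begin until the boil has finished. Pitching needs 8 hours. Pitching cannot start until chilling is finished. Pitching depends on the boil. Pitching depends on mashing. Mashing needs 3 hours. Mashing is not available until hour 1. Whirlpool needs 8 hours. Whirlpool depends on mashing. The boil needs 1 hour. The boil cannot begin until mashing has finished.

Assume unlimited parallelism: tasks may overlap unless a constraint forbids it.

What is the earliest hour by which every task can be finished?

After its own release at hour 1, mashing can start at hour 1 and finishes at hour 4.
After mashing (finishes hour 4), whirlpool can start at hour 4 and finishes at hour 12.
The boil cannot begin until mashing (finishes hour 4). It runs from hour 4 to 4 + 1 = hour 5.
Primary fermentation needs all of mashing (finishes hour 4); the boil (finishes hour 5). That puts its earliest start at hour 5; it finishes at 5 + 9 = hour 14.
Chilling waits on the boil (finishes hour 5), so it starts at hour 5 and finishes at 5 + 1 = hour 6.
Pitching needs all of chilling (finishes hour 6); the boil (finishes hour 5); mashing (finishes hour 4). That puts its earliest start at hour 6; it finishes at 6 + 8 = hour 14.
All tasks are finished once the last one completes. Finish times: Mashing at 4, The boil at 5, Whirlpool at 12, Chilling at 6, Pitching at 14, Primary fermentation at 14. The latest is hour 14.

14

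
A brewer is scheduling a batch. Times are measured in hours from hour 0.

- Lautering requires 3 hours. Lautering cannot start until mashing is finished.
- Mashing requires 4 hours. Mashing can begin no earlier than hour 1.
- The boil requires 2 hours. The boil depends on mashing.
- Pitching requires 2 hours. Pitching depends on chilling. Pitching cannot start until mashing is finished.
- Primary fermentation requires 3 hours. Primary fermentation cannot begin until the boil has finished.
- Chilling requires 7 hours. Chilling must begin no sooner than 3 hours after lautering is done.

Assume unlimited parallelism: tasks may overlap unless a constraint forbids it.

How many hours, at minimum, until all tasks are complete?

Mashing cannot begin until its own release at hour 1. It runs from hour 1 to 1 + 4 = hour 5.
The boil cannot begin until mashing (finishes hour 5). It runs from hour 5 to 5 + 2 = hour 7.
Primary fermentation cannot begin until the boil (finishes hour 7). It runs from hour 7 to 7 + 3 = hour 10.
Lautering waits on mashing (finishes hour 5), so it starts at hour 5 and finishes at 5 + 3 = hour 8.
Chilling waits on lautering (finishes hour 8, plus 3-hour gap → hour 11), so it starts at hour 11 and finishes at 11 + 7 = hour 18.
For pitching: chilling (finishes hour 18); mashing (finishes hour 5). Taking the maximum gives a start of hour 18, and it finishes at 18 + 2 = hour 20.
All tasks are finished once the last one completes. Finish times: Mashing at 5, Lautering at 8, The boil at 7, Chilling at 18, Pitching at 20, Primary fermentation at 10. The latest is hour 20.

20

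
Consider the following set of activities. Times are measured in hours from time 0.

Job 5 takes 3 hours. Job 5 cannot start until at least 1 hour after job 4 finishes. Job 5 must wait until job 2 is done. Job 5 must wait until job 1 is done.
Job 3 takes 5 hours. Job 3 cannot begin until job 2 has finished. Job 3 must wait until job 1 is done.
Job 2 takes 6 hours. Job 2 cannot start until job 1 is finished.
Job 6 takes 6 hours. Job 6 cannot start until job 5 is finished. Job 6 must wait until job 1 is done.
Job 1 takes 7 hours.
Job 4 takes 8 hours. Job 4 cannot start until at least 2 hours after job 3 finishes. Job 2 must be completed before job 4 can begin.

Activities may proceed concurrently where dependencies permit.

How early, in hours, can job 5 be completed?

Nothing blocks job 1, so it runs from hour 0 to hour 7.
After job 1 (finishes hour 7), job 2 can start at hour 7 and finishes at hour 13.
Job 3 has to wait for job 2 (finishes hour 13); job 1 (finishes hour 7). The latest of these is hour 13, so job 3 runs hour 13 to 13 + 5 = hour 18.
Job 4 cannot start until job 3 (finishes hour 18, plus 2-hour gap → hour 20); job 2 (finishes hour 13). The controlling bound is hour 20, so job 4 finishes at 20 + 8 = hour 28.
Job 5 needs all of job 4 (finishes hour 28, plus 1-hour gap → hour 29); job 2 (finishes hour 13); job 1 (finishes hour 7). That puts its earliest start at hour 29; it finishes at 29 + 3 = hour 32.

32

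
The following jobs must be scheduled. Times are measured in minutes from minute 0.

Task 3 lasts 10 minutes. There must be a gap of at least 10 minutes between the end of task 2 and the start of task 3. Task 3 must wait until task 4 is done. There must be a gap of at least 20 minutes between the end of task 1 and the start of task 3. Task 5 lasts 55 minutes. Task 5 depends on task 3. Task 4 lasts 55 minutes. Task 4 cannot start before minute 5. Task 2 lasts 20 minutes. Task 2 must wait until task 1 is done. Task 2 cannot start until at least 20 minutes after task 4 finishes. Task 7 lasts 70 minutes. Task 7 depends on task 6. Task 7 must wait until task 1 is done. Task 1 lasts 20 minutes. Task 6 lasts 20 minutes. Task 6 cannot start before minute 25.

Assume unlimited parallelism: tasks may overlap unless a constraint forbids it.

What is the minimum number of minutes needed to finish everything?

Task 6 cannot begin until its own release at minute 25. It runs from minute 25 to 25 + 20 = minute 45.
Task 4 cannot begin until its own release at minute 5. It runs from minute 5 to 5 + 55 = minute 60.
Task 1 can start immediately at minute 0; it finishes at minute 20.
Task 7 cannot start until task 6 (finishes minute 45); task 1 (finishes minute 20). The controlling bound is minute 45, so task 7 finishes at 45 + 70 = minute 115.
Task 2 has to wait for task 1 (finishes minute 20); task 4 (finishes minute 60, plus 20-minute gap → minute 80). The latest of these is minute 80, so task 2 runs minute 80 to 80 + 20 = minute 100.
Task 3 cannot start until task 2 (finishes minute 100, plus 10-minute gap → minute 110); task 4 (finishes minute 60); task 1 (finishes minute 20, plus 20-minute gap → minute 40). The controlling bound is minute 110, so task 3 finishes at 110 + 10 = minute 120.
Task 5 cannot begin until task 3 (finishes minute 120). It runs from minute 120 to 120 + 55 = minute 175.
All tasks are finished once the last one completes. Finish times: Task 1 at 20, Task 2 at 100, Task 3 at 120, Task 4 at 60, Task 5 at 175, Task 6 at 45, Task 7 at 115. The latest is minute 175.

175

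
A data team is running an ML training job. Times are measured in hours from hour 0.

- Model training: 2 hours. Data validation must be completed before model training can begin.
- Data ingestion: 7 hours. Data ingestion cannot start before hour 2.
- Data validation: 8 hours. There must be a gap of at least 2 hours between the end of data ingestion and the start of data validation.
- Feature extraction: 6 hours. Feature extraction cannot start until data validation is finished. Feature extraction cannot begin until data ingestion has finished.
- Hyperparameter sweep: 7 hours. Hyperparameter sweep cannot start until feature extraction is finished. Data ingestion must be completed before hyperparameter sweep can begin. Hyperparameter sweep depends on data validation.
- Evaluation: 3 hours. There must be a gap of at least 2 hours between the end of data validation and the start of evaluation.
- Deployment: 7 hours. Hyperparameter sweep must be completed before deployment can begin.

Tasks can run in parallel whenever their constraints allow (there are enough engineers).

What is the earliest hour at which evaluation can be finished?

24

Data ingestion cannot begin until its own release at hour 2. It runs from hour 2 to 2 + 7 = hour 9.
Data validation cannot begin until data ingestion (finishes hour 9, plus 2-hour gap → hour 11). It runs from hour 11 to 11 + 8 = hour 19.
After data validation (finishes hour 19, plus 2-hour gap → hour 21), evaluation can start at hour 21 and finishes at hour 24.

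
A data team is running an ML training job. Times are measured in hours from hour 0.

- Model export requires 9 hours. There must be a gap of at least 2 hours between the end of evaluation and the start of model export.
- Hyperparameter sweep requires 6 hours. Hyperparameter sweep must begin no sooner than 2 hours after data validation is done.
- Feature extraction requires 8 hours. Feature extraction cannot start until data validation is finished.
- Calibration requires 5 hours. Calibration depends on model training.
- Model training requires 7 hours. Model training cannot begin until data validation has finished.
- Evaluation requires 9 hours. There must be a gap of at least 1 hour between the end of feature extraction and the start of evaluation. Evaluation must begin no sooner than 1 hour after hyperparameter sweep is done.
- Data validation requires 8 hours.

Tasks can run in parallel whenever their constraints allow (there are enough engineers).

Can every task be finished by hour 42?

Yes

Data validation can start immediately at hour 0; it finishes at hour 8.
After data validation (finishes hour 8), model training can start at hour 8 and finishes at hour 15.
After model training (finishes hour 15), calibration can start at hour 15 and finishes at hour 20.
Hyperparameter sweep cannot begin until data validation (finishes hour 8, plus 2-hour gap → hour 10). It runs from hour 10 to 10 + 6 = hour 16.
Feature extraction cannot begin until data validation (finishes hour 8). It runs from hour 8 to 8 + 8 = hour 16.
For evaluation: feature extraction (finishes hour 16, plus 1-hour gap → hour 17); hyperparameter sweep (finishes hour 16, plus 1-hour gap → hour 17). Taking the maximum gives a start of hour 17, and it finishes at 17 + 9 = hour 26.
After evaluation (finishes hour 26, plus 2-hour gap → hour 28), model export can start at hour 28 and finishes at hour 37.
Every task is finished by hour 37, which is no later than the deadline of 42, so the schedule is feasible.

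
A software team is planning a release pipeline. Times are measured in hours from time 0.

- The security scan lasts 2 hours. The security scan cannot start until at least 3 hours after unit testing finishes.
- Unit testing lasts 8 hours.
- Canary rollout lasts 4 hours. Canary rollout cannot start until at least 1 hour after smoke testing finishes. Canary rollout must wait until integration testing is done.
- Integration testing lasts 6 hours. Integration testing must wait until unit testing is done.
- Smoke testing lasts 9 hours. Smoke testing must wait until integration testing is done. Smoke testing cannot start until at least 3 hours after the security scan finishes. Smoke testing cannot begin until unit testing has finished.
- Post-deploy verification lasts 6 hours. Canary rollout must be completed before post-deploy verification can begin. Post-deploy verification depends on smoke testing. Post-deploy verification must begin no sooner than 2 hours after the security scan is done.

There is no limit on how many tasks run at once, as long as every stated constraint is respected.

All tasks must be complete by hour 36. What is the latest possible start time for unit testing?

0

Post-deploy verification must finish by hour 36; it takes 6 hours, so it must start by 36 − 6 = hour 30.
Canary rollout feeds into post-deploy verification (must start by hour 30); so canary rollout must finish by hour 30 and therefore start by hour 26.
Smoke testing feeds canary rollout (must start by hour 26, minus 1-hour gap → hour 25); post-deploy verification (must start by hour 30). Taking the minimum, smoke testing must finish by hour 25 and start by 25 − 9 = hour 16.
Integration testing must finish in time for smoke testing (must start by hour 16); canary rollout (must start by hour 26). The tightest is hour 16, so integration testing must start by 16 − 6 = hour 10.
For the security scan: smoke testing (must start by hour 16, minus 3-hour gap → hour 13); post-deploy verification (must start by hour 30, minus 2-hour gap → hour 28). The most restrictive is hour 13; with a 2-hour duration, the security scan must start by hour 11.
Unit testing feeds integration testing (must start by hour 10); the security scan (must start by hour 11, minus 3-hour gap → hour 8); smoke testing (must start by hour 16). Taking the minimum, unit testing must finish by hour 8 and start by 8 − 8 = hour 0.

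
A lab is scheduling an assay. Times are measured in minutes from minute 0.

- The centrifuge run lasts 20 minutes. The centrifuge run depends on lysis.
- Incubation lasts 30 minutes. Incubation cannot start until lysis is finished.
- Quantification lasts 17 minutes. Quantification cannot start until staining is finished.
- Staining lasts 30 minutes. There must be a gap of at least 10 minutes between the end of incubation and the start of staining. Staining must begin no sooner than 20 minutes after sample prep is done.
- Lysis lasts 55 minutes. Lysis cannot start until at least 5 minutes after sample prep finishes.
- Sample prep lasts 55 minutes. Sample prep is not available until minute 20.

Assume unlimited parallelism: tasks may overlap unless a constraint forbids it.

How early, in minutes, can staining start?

Sample prep cannot begin until its own release at minute 20. It runs from minute 20 to 20 + 55 = minute 75.
After sample prep (finishes minute 75, plus 5-minute gap → minute 80), lysis can start at minute 80 and finishes at minute 135.
Incubation waits on lysis (finishes minute 135), so it starts at minute 135 and finishes at 135 + 30 = minute 165.
Staining waits on incubation (finishes minute 165, plus 10-minute gap → minute 175); sample prep (finishes minute 75, plus 20-minute gap → minute 95). The latest of these is minute 175, which is the earliest staining can start.

175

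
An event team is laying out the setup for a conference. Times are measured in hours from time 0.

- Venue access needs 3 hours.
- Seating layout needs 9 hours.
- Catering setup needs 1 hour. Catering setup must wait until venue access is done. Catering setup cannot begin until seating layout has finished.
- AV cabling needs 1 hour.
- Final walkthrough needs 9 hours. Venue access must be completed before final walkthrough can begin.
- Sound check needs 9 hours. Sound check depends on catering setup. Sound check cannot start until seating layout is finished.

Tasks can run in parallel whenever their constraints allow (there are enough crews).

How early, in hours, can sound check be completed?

19

Seating layout has no prerequisites, so it starts at hour 0 and finishes at hour 9.
Nothing blocks venue access, so it runs from hour 0 to hour 3.
Catering setup needs all of venue access (finishes hour 3); seating layout (finishes hour 9). That puts its earliest start at hour 9; it finishes at 9 + 1 = hour 10.
Sound check cannot start until catering setup (finishes hour 10); seating layout (finishes hour 9). The controlling bound is hour 10, so sound check finishes at 10 + 9 = hour 19.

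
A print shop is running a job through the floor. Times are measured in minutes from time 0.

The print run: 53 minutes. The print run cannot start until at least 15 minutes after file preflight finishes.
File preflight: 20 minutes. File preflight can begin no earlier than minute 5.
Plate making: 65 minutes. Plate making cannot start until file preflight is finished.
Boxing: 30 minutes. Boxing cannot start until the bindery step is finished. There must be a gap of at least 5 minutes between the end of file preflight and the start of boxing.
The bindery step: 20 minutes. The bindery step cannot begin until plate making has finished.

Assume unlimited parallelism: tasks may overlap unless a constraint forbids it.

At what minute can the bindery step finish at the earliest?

After its own release at minute 5, file preflight can start at minute 5 and finishes at minute 25.
Plate making cannot begin until file preflight (finishes minute 25). It runs from minute 25 to 25 + 65 = minute 90.
The bindery step waits on plate making (finishes minute 90), so it starts at minute 90 and finishes at 90 + 20 = minute 110.

110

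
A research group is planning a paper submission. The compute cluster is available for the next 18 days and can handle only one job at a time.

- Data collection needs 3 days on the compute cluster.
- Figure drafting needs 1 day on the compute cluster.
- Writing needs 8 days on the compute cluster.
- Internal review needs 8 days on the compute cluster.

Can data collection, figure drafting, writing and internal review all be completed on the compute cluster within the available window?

Running back to back, the jobs need 3 + 1 + 8 + 8 = 20 days on the compute cluster.
Since 20 > 18, they cannot all fit.

No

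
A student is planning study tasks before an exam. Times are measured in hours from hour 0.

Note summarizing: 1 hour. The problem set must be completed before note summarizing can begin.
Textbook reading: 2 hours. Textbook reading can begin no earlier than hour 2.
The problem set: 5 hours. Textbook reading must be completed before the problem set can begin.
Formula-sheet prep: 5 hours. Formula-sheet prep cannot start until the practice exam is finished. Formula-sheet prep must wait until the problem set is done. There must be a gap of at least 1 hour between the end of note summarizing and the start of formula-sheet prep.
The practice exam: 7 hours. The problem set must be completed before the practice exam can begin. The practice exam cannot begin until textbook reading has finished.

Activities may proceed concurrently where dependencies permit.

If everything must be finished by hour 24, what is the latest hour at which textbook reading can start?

5

Formula-sheet prep must finish by hour 24; it takes 5 hours, so it must start by 24 − 5 = hour 19.
The practice exam has to be done before formula-sheet prep (must start by hour 19). That means finishing by hour 19, i.e. starting by 19 − 7 = hour 12.
Note summarizing feeds into formula-sheet prep (must start by hour 19, minus 1-hour gap → hour 18); so note summarizing must finish by hour 18 and therefore start by hour 17.
The problem set has several dependents: the practice exam (must start by hour 12); note summarizing (must start by hour 17); formula-sheet prep (must start by hour 19). The earliest of those limits is hour 12, so the problem set must start by 12 − 5 = hour 7.
Textbook reading feeds the problem set (must start by hour 7); the practice exam (must start by hour 12). Taking the minimum, textbook reading must finish by hour 7 and start by 7 − 2 = hour 5.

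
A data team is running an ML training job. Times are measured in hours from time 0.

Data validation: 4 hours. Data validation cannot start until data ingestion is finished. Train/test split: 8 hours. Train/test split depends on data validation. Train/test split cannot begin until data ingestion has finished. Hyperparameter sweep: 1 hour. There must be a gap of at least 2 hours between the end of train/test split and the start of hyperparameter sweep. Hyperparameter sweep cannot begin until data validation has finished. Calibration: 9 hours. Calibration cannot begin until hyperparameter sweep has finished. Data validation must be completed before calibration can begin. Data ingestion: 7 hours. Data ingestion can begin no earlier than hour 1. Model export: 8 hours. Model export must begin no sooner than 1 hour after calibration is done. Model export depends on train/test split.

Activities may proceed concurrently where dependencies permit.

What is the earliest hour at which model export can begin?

After its own release at hour 1, data ingestion can start at hour 1 and finishes at hour 8.
Data validation waits on data ingestion (finishes hour 8), so it starts at hour 8 and finishes at 8 + 4 = hour 12.
Train/test split cannot start until data validation (finishes hour 12); data ingestion (finishes hour 8). The controlling bound is hour 12, so train/test split finishes at 12 + 8 = hour 20.
Hyperparameter sweep has to wait for train/test split (finishes hour 20, plus 2-hour gap → hour 22); data validation (finishes hour 12). The latest of these is hour 22, so hyperparameter sweep runs hour 22 to 22 + 1 = hour 23.
For calibration: hyperparameter sweep (finishes hour 23); data validation (finishes hour 12). Taking the maximum gives a start of hour 23, and it finishes at 23 + 9 = hour 32.
Model export waits on calibration (finishes hour 32, plus 1-hour gap → hour 33); train/test split (finishes hour 20). The latest of these is hour 33, which is the earliest model export can start.

33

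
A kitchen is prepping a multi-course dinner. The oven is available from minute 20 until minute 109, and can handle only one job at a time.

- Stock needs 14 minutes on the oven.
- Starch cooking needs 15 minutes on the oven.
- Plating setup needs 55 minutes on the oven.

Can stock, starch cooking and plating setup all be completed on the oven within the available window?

The oven window is 109 − 20 = 89 minutes.
Running back to back, the jobs need 14 + 15 + 55 = 84 minutes on the oven.
Since 84 ≤ 89, they fit within the window.

Yes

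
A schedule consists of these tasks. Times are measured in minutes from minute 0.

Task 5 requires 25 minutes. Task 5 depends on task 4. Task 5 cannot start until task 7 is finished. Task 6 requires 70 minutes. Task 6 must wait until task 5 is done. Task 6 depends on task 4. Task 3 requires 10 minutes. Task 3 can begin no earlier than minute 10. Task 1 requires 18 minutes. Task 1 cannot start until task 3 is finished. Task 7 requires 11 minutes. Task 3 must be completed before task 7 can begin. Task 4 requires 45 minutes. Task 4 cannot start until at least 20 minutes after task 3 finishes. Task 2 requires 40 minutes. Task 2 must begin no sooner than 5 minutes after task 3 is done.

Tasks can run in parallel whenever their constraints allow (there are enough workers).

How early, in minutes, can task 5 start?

85

Task 3 waits on its own release at minute 10, so it starts at minute 10 and finishes at 10 + 10 = minute 20.
Task 7 waits on task 3 (finishes minute 20), so it starts at minute 20 and finishes at 20 + 11 = minute 31.
After task 3 (finishes minute 20, plus 20-minute gap → minute 40), task 4 can start at minute 40 and finishes at minute 85.
Task 5 waits on task 4 (finishes minute 85); task 7 (finishes minute 31). The latest of these is minute 85, which is the earliest task 5 can start.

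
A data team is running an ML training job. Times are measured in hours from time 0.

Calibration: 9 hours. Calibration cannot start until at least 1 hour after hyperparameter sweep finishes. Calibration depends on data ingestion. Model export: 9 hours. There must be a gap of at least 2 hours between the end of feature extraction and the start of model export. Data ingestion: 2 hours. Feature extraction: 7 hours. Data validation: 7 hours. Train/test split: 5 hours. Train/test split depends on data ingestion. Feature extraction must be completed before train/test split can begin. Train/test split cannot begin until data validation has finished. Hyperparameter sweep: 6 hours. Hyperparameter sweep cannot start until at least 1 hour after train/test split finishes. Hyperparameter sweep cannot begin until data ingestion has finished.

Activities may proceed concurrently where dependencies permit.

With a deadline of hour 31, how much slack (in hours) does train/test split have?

Nothing blocks feature extraction, so it runs from hour 0 to hour 7.
Data validation can start immediately at hour 0; it finishes at hour 7.
Data ingestion has no prerequisites, so it starts at hour 0 and finishes at hour 2.
Train/test split cannot start until data ingestion (finishes hour 2); feature extraction (finishes hour 7); data validation (finishes hour 7). The controlling bound is hour 7, so train/test split finishes at 7 + 5 = hour 12.

Working backward from the deadline:
Nothing follows calibration; the deadline of hour 31 is its only limit. It must start by 31 − 9 = hour 22.
Hyperparameter sweep feeds into calibration (must start by hour 22, minus 1-hour gap → hour 21); so hyperparameter sweep must finish by hour 21 and therefore start by hour 15.
Train/test split feeds into hyperparameter sweep (must start by hour 15, minus 1-hour gap → hour 14); so train/test split must finish by hour 14 and therefore start by hour 9.
So train/test split can start as early as hour 7 and as late as hour 9, giving 9 − 7 = 2 hours of slack.

2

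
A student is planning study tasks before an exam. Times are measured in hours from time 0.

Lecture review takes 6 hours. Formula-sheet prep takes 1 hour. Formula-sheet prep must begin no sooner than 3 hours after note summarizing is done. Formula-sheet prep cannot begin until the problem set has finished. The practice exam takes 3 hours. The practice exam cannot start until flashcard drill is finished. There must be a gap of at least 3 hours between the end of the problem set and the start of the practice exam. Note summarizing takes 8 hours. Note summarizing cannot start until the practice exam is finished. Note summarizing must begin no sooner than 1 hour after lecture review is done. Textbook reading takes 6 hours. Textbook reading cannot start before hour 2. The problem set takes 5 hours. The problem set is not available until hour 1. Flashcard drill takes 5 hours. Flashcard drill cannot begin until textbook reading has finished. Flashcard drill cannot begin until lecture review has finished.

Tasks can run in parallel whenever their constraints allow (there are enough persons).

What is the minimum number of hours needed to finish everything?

The problem set waits on its own release at hour 1, so it starts at hour 1 and finishes at 1 + 5 = hour 6.
Lecture review has no prerequisites, so it starts at hour 0 and finishes at hour 6.
Textbook reading cannot begin until its own release at hour 2. It runs from hour 2 to 2 + 6 = hour 8.
For flashcard drill: textbook reading (finishes hour 8); lecture review (finishes hour 6). Taking the maximum gives a start of hour 8, and it finishes at 8 + 5 = hour 13.
The practice exam cannot start until flashcard drill (finishes hour 13); the problem set (finishes hour 6, plus 3-hour gap → hour 9). The controlling bound is hour 13, so the practice exam finishes at 13 + 3 = hour 16.
Note summarizing cannot start until the practice exam (finishes hour 16); lecture review (finishes hour 6, plus 1-hour gap → hour 7). The controlling bound is hour 16, so note summarizing finishes at 16 + 8 = hour 24.
Formula-sheet prep needs all of note summarizing (finishes hour 24, plus 3-hour gap → hour 27); the problem set (finishes hour 6). That puts its earliest start at hour 27; it finishes at 27 + 1 = hour 28.
All tasks are finished once the last one completes. Finish times: Textbook reading at 8, Lecture review at 6, The problem set at 6, Flashcard drill at 13, The practice exam at 16, Note summarizing at 24, Formula-sheet prep at 28. The latest is hour 28.

28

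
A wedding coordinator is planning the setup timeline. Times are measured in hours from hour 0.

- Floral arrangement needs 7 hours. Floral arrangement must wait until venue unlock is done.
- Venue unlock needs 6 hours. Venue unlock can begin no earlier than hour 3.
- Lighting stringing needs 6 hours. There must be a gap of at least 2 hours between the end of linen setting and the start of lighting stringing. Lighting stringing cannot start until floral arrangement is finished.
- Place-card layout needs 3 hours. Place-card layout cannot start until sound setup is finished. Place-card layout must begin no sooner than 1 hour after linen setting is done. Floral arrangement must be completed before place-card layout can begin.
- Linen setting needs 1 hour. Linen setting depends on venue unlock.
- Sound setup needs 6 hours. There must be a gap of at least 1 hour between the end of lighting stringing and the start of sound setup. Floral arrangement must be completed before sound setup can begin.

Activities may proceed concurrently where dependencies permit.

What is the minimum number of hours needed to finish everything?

32

After its own release at hour 3, venue unlock can start at hour 3 and finishes at hour 9.
After venue unlock (finishes hour 9), floral arrangement can start at hour 9 and finishes at hour 16.
After venue unlock (finishes hour 9), linen setting can start at hour 9 and finishes at hour 10.
Lighting stringing has to wait for linen setting (finishes hour 10, plus 2-hour gap → hour 12); floral arrangement (finishes hour 16). The latest of these is hour 16, so lighting stringing runs hour 16 to 16 + 6 = hour 22.
For sound setup: lighting stringing (finishes hour 22, plus 1-hour gap → hour 23); floral arrangement (finishes hour 16). Taking the maximum gives a start of hour 23, and it finishes at 23 + 6 = hour 29.
Place-card layout cannot start until sound setup (finishes hour 29); linen setting (finishes hour 10, plus 1-hour gap → hour 11); floral arrangement (finishes hour 16). The controlling bound is hour 29, so place-card layout finishes at 29 + 3 = hour 32.
All tasks are finished once the last one completes. Finish times: Venue unlock at 9, Linen setting at 10, Floral arrangement at 16, Lighting stringing at 22, Sound setup at 29, Place-card layout at 32. The latest is hour 32.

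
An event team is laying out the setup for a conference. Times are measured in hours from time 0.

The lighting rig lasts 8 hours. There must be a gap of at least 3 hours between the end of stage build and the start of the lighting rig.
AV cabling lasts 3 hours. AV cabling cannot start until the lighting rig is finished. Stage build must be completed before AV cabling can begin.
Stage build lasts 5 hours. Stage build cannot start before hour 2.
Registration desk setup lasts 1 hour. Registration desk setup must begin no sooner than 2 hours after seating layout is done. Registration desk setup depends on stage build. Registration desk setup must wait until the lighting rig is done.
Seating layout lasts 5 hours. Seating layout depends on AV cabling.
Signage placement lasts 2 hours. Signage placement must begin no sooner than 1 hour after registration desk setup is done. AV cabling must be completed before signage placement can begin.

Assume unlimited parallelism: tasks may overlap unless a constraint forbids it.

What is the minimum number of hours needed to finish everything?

Stage build cannot begin until its own release at hour 2. It runs from hour 2 to 2 + 5 = hour 7.
The lighting rig waits on stage build (finishes hour 7, plus 3-hour gap → hour 10), so it starts at hour 10 and finishes at 10 + 8 = hour 18.
AV cabling needs all of the lighting rig (finishes hour 18); stage build (finishes hour 7). That puts its earliest start at hour 18; it finishes at 18 + 3 = hour 21.
Seating layout waits on AV cabling (finishes hour 21), so it starts at hour 21 and finishes at 21 + 5 = hour 26.
Registration desk setup needs all of seating layout (finishes hour 26, plus 2-hour gap → hour 28); stage build (finishes hour 7); the lighting rig (finishes hour 18). That puts its earliest start at hour 28; it finishes at 28 + 1 = hour 29.
Signage placement needs all of registration desk setup (finishes hour 29, plus 1-hour gap → hour 30); AV cabling (finishes hour 21). That puts its earliest start at hour 30; it finishes at 30 + 2 = hour 32.
All tasks are finished once the last one completes. Finish times: Stage build at 7, The lighting rig at 18, AV cabling at 21, Seating layout at 26, Registration desk setup at 29, Signage placement at 32. The latest is hour 32.

32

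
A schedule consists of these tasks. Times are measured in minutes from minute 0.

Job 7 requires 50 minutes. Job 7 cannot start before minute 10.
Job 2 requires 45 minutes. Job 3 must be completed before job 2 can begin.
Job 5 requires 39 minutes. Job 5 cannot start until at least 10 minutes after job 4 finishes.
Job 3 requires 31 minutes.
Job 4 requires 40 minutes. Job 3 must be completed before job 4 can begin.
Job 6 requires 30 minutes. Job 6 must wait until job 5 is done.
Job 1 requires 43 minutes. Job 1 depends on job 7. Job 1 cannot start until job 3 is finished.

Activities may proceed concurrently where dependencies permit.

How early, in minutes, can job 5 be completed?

Job 3 has no prerequisites, so it starts at minute 0 and finishes at minute 31.
After job 3 (finishes minute 31), job 4 can start at minute 31 and finishes at minute 71.
Job 5 cannot begin until job 4 (finishes minute 71, plus 10-minute gap → minute 81). It runs from minute 81 to 81 + 39 = minute 120.

120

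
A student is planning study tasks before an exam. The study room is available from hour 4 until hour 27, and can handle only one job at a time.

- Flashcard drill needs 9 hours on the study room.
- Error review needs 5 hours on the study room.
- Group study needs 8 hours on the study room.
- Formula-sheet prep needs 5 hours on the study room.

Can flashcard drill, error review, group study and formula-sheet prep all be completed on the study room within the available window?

No

The study room window is 27 − 4 = 23 hours.
Running back to back, the jobs need 9 + 5 + 8 + 5 = 27 hours on the study room.
Since 27 > 23, they cannot all fit.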